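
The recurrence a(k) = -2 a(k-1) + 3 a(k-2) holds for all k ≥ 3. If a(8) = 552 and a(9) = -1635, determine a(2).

Rearranging, a(k-2) = (a(k) + 2 a(k-1)) / 3.
a(7) = (-1635 + 2(552)) / 3 = -531/3 = -177
a(6) = (552 + 2(-177)) / 3 = 198/3 = 66
a(5) = (-177 + 2(66)) / 3 = -45/3 = -15
a(4) = (66 + 2(-15)) / 3 = 36/3 = 12
a(3) = (-15 + 2(12)) / 3 = 9/3 = 3
a(2) = (12 + 2(3)) / 3 = 18/3 = 6

6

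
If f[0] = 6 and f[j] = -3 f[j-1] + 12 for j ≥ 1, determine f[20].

10460353206

The fixed point is 12/(1 + 3) = 3, so f[j] - 3 = -3(f[j-1] - 3).
Hence f[j] = 3·(-3)^j + 3.
f[20] = 3·(-3)^{20} + 3 = 3·3486784401 + 3 = 10460353206.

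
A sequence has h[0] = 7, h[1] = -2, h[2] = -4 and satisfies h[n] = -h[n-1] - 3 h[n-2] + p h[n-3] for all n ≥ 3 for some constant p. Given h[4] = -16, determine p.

h[3] = 10 + 7p
h[4] = 2 - 9p
So 2 - 9p = -16, giving p = 2.

2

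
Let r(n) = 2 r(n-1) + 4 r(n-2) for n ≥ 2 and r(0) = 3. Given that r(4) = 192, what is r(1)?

Let r(1) = w.
r(2) = 12 + 2w
r(3) = 24 + 8w
r(4) = 96 + 24w
So 96 + 24w = 192, giving w = 4.

4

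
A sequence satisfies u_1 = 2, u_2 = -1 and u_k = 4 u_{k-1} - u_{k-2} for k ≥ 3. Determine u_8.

u_3 = 4·(-1) - 2 = -6
u_4 = 4·(-6) - (-1) = -23
u_5 = 4·(-23) - (-6) = -86
u_6 = 4·(-86) - (-23) = -321
u_7 = 4·(-321) - (-86) = -1198
u_8 = 4·(-1198) - (-321) = -4471

-4471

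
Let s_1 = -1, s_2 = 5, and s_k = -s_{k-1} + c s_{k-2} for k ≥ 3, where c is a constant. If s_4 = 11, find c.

s_3 = -5 - c
s_4 = 5 + 6c
So 5 + 6c = 11, giving c = 1.

1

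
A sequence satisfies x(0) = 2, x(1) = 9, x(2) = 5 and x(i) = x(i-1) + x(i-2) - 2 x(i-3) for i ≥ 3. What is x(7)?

x(3) = 5 + 9 - 2·2 = 10
x(4) = 10 + 5 - 2·9 = -3
x(5) = (-3) + 10 - 2·5 = -3
x(6) = (-3) + (-3) - 2·10 = -26
x(7) = (-26) + (-3) - 2·(-3) = -23

-23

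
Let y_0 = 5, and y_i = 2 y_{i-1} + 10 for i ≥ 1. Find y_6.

y_1 = 2·5 + 10 = 20
y_2 = 2·20 + 10 = 50
y_3 = 2·50 + 10 = 110
y_4 = 2·110 + 10 = 230
y_5 = 2·230 + 10 = 470
y_6 = 2·470 + 10 = 950

950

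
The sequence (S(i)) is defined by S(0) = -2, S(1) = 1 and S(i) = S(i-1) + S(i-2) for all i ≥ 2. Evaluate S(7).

-3

S(2) = 1 + (-2) = -1
S(3) = (-1) + 1 = 0
S(4) = 0 + (-1) = -1
S(5) = (-1) + 0 = -1
S(6) = (-1) + (-1) = -2
S(7) = (-2) + (-1) = -3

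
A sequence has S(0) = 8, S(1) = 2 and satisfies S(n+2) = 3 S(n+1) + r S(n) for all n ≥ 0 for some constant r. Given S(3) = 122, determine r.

S(2) = 6 + 8r
S(3) = 18 + 26r
So 18 + 26r = 122, giving r = 4.

4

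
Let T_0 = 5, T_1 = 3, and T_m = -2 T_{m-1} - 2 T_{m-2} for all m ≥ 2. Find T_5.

T_2 = -2(3) - 2(5) = -16
T_3 = -2(-16) - 2(3) = 26
T_4 = -2(26) - 2(-16) = -20
T_5 = -2(-20) - 2(26) = -12

-12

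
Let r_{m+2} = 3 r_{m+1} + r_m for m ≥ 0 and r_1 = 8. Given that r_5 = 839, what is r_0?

Let r_0 = x.
r_2 = 24 + x
r_3 = 80 + 3x
r_4 = 264 + 10x
r_5 = 872 + 33x
So 872 + 33x = 839, giving x = -1.

-1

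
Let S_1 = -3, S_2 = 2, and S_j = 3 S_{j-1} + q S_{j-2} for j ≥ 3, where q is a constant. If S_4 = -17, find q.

5

S_3 = 6 - 3q
S_4 = 18 - 7q
So 18 - 7q = -17, giving q = 5.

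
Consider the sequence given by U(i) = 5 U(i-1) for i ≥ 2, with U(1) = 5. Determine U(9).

U(2) = 5(5) = 25
U(3) = 5(25) = 125
U(4) = 5(125) = 625
U(5) = 5(625) = 3125
U(6) = 5(3125) = 15625
U(7) = 5(15625) = 78125
U(8) = 5(78125) = 390625
U(9) = 5(390625) = 1953125

1953125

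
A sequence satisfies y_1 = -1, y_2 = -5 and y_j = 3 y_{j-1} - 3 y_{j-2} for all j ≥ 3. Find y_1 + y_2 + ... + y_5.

y_3 = 3*(-5) - 3*(-1) = -12
y_4 = 3*(-12) - 3*(-5) = -21
y_5 = 3*(-21) - 3*(-12) = -27
Sum = (-1) + (-5) + (-12) + (-21) + (-27) = -66

-66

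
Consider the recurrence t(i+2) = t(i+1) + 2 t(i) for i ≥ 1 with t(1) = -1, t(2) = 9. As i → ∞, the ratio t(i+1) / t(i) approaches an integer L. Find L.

The characteristic equation is r^2 - r - 2 = 0, which factors as (r - 2)(r + 1) = 0.
So the roots are 2 and -1. Since |2| > |-1| and the coefficient of 2^i is non-zero, the ratio tends to 2.

2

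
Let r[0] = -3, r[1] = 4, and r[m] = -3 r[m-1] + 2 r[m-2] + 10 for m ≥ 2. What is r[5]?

490

r[2] = -3*4 + 2*(-3) + 10 = -8
r[3] = -3*(-8) + 2*4 + 10 = 42
r[4] = -3*42 + 2*(-8) + 10 = -132
r[5] = -3*(-132) + 2*42 + 10 = 490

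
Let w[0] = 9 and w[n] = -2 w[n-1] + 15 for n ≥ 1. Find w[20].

4194309

The fixed point is 15/(1 + 2) = 5, so w[n] - 5 = -2(w[n-1] - 5).
Hence w[n] = 4·(-2)^n + 5.
w[20] = 4·(-2)^{20} + 5 = 4·1048576 + 5 = 4194309.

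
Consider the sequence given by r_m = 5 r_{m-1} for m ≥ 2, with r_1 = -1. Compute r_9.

r_2 = 5·(-1) = -5
r_3 = 5·(-5) = -25
r_4 = 5·(-25) = -125
r_5 = 5·(-125) = -625
r_6 = 5·(-625) = -3125
r_7 = 5·(-3125) = -15625
r_8 = 5·(-15625) = -78125
r_9 = 5·(-78125) = -390625

-390625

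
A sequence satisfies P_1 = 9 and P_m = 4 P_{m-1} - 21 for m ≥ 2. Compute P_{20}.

549755813895

The fixed point is -21/(1 - 4) = 7, so P_m - 7 = 4(P_{m-1} - 7).
Hence P_m = 2·4^{m-1} + 7.
P_{20} = 2·4^{19} + 7 = 2·274877906944 + 7 = 549755813895.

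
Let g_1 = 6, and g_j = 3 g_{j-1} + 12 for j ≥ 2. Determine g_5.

g_2 = 3·6 + 12 = 30
g_3 = 3·30 + 12 = 102
g_4 = 3·102 + 12 = 318
g_5 = 3·318 + 12 = 966

966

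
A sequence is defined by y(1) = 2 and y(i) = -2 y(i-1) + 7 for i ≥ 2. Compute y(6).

y(2) = -2*2 + 7 = 3
y(3) = -2*3 + 7 = 1
y(4) = -2*1 + 7 = 5
y(5) = -2*5 + 7 = -3
y(6) = -2*(-3) + 7 = 13

13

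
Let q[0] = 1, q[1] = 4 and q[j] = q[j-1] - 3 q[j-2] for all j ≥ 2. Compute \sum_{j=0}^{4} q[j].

q[2] = 4 - 3·1 = 1
q[3] = 1 - 3·4 = -11
q[4] = (-11) - 3·1 = -14
Sum = 1 + 4 + 1 + (-11) + (-14) = -19

-19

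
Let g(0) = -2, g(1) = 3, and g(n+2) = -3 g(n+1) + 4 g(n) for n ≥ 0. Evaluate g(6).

g(2) = -3·3 + 4·(-2) = -17
g(3) = -3·(-17) + 4·3 = 63
g(4) = -3·63 + 4·(-17) = -257
g(5) = -3·(-257) + 4·63 = 1023
g(6) = -3·1023 + 4·(-257) = -4097

-4097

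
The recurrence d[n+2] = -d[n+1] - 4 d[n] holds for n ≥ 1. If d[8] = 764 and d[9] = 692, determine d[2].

8

Rearranging, d[n-2] = (d[n] + d[n-1]) / -4.
d[7] = (692 + 764) / -4 = 1456/-4 = -364
d[6] = (764 + (-364)) / -4 = 400/-4 = -100
d[5] = (-364 + (-100)) / -4 = -464/-4 = 116
d[4] = (-100 + 116) / -4 = 16/-4 = -4
d[3] = (116 + (-4)) / -4 = 112/-4 = -28
d[2] = (-4 + (-28)) / -4 = -32/-4 = 8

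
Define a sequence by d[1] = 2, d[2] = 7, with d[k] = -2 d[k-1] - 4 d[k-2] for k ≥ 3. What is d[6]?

-176

d[3] = -2·7 - 4·2 = -22
d[4] = -2·(-22) - 4·7 = 16
d[5] = -2·16 - 4·(-22) = 56
d[6] = -2·56 - 4·16 = -176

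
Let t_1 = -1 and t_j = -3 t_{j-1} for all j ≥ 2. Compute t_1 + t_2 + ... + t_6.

t_2 = -3(-1) = 3
t_3 = -3(3) = -9
t_4 = -3(-9) = 27
t_5 = -3(27) = -81
t_6 = -3(-81) = 243
Sum = (-1) + 3 + (-9) + 27 + (-81) + 243 = 182

182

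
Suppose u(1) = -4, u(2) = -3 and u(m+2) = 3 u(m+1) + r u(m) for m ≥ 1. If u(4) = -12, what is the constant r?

u(3) = -9 - 4r
u(4) = -27 - 15r
So -27 - 15r = -12, giving r = -1.

-1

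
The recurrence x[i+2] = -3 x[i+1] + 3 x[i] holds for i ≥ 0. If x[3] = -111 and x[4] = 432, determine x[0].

7

Rearranging, x[i-2] = (x[i] + 3 x[i-1]) / 3.
x[2] = (432 + 3*(-111)) / 3 = 99/3 = 33
x[1] = (-111 + 3*33) / 3 = -12/3 = -4
x[0] = (33 + 3*(-4)) / 3 = 21/3 = 7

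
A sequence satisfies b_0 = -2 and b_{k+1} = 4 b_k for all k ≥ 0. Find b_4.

-512

b_1 = 4*(-2) = -8
b_2 = 4*(-8) = -32
b_3 = 4*(-32) = -128
b_4 = 4*(-128) = -512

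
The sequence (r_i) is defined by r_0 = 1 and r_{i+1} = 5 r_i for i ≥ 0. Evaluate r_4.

r_1 = 5(1) = 5
r_2 = 5(5) = 25
r_3 = 5(25) = 125
r_4 = 5(125) = 625

625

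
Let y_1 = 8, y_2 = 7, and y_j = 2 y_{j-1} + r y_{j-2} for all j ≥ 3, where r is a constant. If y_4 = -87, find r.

-5

y_3 = 14 + 8r
y_4 = 28 + 23r
So 28 + 23r = -87, giving r = -5.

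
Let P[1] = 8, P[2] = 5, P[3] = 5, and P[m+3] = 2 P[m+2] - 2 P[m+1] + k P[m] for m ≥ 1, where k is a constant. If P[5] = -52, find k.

-2

P[4] = 8k
P[5] = -10 + 21k
So -10 + 21k = -52, giving k = -2.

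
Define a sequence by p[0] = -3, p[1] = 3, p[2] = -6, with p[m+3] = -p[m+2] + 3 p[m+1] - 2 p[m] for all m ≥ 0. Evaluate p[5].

120

p[3] = -(-6) + 3·3 - 2·(-3) = 21
p[4] = -21 + 3·(-6) - 2·3 = -45
p[5] = -(-45) + 3·21 - 2·(-6) = 120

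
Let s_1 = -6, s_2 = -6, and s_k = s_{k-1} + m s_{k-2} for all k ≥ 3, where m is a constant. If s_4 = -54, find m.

4

s_3 = -6 - 6m
s_4 = -6 - 12m
So -6 - 12m = -54, giving m = 4.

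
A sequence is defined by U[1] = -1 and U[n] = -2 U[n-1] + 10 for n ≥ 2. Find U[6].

U[2] = -2*(-1) + 10 = 12
U[3] = -2*12 + 10 = -14
U[4] = -2*(-14) + 10 = 38
U[5] = -2*38 + 10 = -66
U[6] = -2*(-66) + 10 = 142

142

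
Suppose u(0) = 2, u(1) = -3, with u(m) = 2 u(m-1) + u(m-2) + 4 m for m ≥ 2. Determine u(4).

u(2) = 2·(-3) + 2 + 8 = 4
u(3) = 2·4 + (-3) + 12 = 17
u(4) = 2·17 + 4 + 16 = 54

54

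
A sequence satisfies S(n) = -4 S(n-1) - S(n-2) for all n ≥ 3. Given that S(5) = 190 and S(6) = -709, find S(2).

-5

Rearranging, S(n-2) = -(S(n) + 4 S(n-1)).
S(4) = -(-709 + 4*190) = -51
S(3) = -(190 + 4*(-51)) = 14
S(2) = -(-51 + 4*14) = -5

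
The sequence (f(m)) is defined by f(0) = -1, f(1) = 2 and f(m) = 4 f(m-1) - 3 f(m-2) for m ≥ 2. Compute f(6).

f(2) = 4(2) - 3(-1) = 11
f(3) = 4(11) - 3(2) = 38
f(4) = 4(38) - 3(11) = 119
f(5) = 4(119) - 3(38) = 362
f(6) = 4(362) - 3(119) = 1091

1091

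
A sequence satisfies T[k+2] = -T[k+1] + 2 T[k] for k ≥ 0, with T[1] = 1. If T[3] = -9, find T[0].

Let T[0] = y.
T[2] = -1 + 2y
T[3] = 3 - 2y
So 3 - 2y = -9, giving y = 6.

6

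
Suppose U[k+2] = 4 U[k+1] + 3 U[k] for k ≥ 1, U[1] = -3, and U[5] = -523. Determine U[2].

-4

Let U[2] = x.
U[3] = -9 + 4x
U[4] = -36 + 19x
U[5] = -171 + 88x
So -171 + 88x = -523, giving x = -4.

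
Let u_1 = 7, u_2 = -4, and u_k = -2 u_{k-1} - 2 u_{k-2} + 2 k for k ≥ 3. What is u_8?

-52

u_3 = -2·(-4) - 2·7 + 6 = 0
u_4 = -2·0 - 2·(-4) + 8 = 16
u_5 = -2·16 - 2·0 + 10 = -22
u_6 = -2·(-22) - 2·16 + 12 = 24
u_7 = -2·24 - 2·(-22) + 14 = 10
u_8 = -2·10 - 2·24 + 16 = -52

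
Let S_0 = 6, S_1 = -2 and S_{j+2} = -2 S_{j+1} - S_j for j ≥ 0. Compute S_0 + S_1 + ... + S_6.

S_2 = -2·(-2) - 6 = -2
S_3 = -2·(-2) - (-2) = 6
S_4 = -2·6 - (-2) = -10
S_5 = -2·(-10) - 6 = 14
S_6 = -2·14 - (-10) = -18
Sum = 6 + (-2) + (-2) + 6 + (-10) + 14 + (-18) = -6

-6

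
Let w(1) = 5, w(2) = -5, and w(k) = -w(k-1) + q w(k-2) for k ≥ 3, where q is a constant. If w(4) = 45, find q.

-5

w(3) = 5 + 5q
w(4) = -5 - 10q
So -5 - 10q = 45, giving q = -5.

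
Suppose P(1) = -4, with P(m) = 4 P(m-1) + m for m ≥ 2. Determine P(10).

-844690

P(2) = 4*(-4) + 2 = -14
P(3) = 4*(-14) + 3 = -53
P(4) = 4*(-53) + 4 = -208
P(5) = 4*(-208) + 5 = -827
P(6) = 4*(-827) + 6 = -3302
P(7) = 4*(-3302) + 7 = -13201
P(8) = 4*(-13201) + 8 = -52796
P(9) = 4*(-52796) + 9 = -211175
P(10) = 4*(-211175) + 10 = -844690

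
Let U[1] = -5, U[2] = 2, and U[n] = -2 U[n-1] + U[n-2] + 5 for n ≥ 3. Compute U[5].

-29

U[3] = -2·2 + (-5) + 5 = -4
U[4] = -2·(-4) + 2 + 5 = 15
U[5] = -2·15 + (-4) + 5 = -29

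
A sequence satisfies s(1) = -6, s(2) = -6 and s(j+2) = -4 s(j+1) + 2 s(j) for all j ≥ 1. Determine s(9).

103584

s(3) = -4·(-6) + 2·(-6) = 12
s(4) = -4·12 + 2·(-6) = -60
s(5) = -4·(-60) + 2·12 = 264
s(6) = -4·264 + 2·(-60) = -1176
s(7) = -4·(-1176) + 2·264 = 5232
s(8) = -4·5232 + 2·(-1176) = -23280
s(9) = -4·(-23280) + 2·5232 = 103584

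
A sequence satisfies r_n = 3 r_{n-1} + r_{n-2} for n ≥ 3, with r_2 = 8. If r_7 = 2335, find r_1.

-5

Let r_1 = z.
r_3 = 24 + z
r_4 = 80 + 3z
r_5 = 264 + 10z
r_6 = 872 + 33z
r_7 = 2880 + 109z
So 2880 + 109z = 2335, giving z = -5.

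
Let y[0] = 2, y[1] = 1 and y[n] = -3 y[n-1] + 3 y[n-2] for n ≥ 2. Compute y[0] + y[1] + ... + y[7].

y[2] = -3(1) + 3(2) = 3
y[3] = -3(3) + 3(1) = -6
y[4] = -3(-6) + 3(3) = 27
y[5] = -3(27) + 3(-6) = -99
y[6] = -3(-99) + 3(27) = 378
y[7] = -3(378) + 3(-99) = -1431
Sum = 2 + 1 + 3 + (-6) + 27 + (-99) + 378 + (-1431) = -1125

-1125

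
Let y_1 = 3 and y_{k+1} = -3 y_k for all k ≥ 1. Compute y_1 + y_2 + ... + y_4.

y_2 = -3·3 = -9
y_3 = -3·(-9) = 27
y_4 = -3·27 = -81
Sum = 3 + (-9) + 27 + (-81) = -60

-60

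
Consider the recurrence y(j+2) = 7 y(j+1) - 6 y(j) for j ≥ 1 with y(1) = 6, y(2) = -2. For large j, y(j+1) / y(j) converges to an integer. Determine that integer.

The characteristic equation is r^2 - 7r + 6 = 0, which factors as (r - 6)(r - 1) = 0.
So the roots are 6 and 1. Since |6| > |1| and the coefficient of 6^j is non-zero, the ratio tends to 6.

6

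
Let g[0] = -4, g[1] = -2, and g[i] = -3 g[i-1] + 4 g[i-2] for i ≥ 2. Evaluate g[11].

1677718

g[2] = -3*(-2) + 4*(-4) = -10
g[3] = -3*(-10) + 4*(-2) = 22
g[4] = -3*22 + 4*(-10) = -106
g[5] = -3*(-106) + 4*22 = 406
g[6] = -3*406 + 4*(-106) = -1642
g[7] = -3*(-1642) + 4*406 = 6550
g[8] = -3*6550 + 4*(-1642) = -26218
g[9] = -3*(-26218) + 4*6550 = 104854
g[10] = -3*104854 + 4*(-26218) = -419434
g[11] = -3*(-419434) + 4*104854 = 1677718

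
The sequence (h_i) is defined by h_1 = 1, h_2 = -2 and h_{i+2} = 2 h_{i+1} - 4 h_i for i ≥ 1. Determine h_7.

64

h_3 = 2(-2) - 4(1) = -8
h_4 = 2(-8) - 4(-2) = -8
h_5 = 2(-8) - 4(-8) = 16
h_6 = 2(16) - 4(-8) = 64
h_7 = 2(64) - 4(16) = 64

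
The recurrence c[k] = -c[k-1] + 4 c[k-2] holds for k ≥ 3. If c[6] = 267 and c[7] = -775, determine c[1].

Rearranging, c[k-2] = (c[k] + c[k-1]) / 4.
c[5] = (-775 + 267) / 4 = -508/4 = -127
c[4] = (267 + (-127)) / 4 = 140/4 = 35
c[3] = (-127 + 35) / 4 = -92/4 = -23
c[2] = (35 + (-23)) / 4 = 12/4 = 3
c[1] = (-23 + 3) / 4 = -20/4 = -5

-5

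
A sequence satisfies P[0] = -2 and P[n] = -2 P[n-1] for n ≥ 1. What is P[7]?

P[1] = -2(-2) = 4
P[2] = -2(4) = -8
P[3] = -2(-8) = 16
P[4] = -2(16) = -32
P[5] = -2(-32) = 64
P[6] = -2(64) = -128
P[7] = -2(-128) = 256

256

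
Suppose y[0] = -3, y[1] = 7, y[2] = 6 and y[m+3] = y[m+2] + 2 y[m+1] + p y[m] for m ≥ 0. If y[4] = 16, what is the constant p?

y[3] = 20 - 3p
y[4] = 32 + 4p
So 32 + 4p = 16, giving p = -4.

-4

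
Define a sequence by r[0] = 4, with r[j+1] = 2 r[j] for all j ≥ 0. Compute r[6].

256

r[1] = 2(4) = 8
r[2] = 2(8) = 16
r[3] = 2(16) = 32
r[4] = 2(32) = 64
r[5] = 2(64) = 128
r[6] = 2(128) = 256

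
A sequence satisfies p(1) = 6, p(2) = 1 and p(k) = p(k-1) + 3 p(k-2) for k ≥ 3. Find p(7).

p(3) = 1 + 3*6 = 19
p(4) = 19 + 3*1 = 22
p(5) = 22 + 3*19 = 79
p(6) = 79 + 3*22 = 145
p(7) = 145 + 3*79 = 382

382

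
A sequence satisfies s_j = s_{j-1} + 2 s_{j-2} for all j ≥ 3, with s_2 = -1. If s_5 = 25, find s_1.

5

Let s_1 = w.
s_3 = -1 + 2w
s_4 = -3 + 2w
s_5 = -5 + 6w
So -5 + 6w = 25, giving w = 5.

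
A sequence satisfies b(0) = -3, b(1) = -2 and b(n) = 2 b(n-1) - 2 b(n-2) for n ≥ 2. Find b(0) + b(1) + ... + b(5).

b(2) = 2·(-2) - 2·(-3) = 2
b(3) = 2·2 - 2·(-2) = 8
b(4) = 2·8 - 2·2 = 12
b(5) = 2·12 - 2·8 = 8
Sum = (-3) + (-2) + 2 + 8 + 12 + 8 = 25

25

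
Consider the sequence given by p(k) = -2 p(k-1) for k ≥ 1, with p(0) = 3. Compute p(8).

768

p(1) = -2(3) = -6
p(2) = -2(-6) = 12
p(3) = -2(12) = -24
p(4) = -2(-24) = 48
p(5) = -2(48) = -96
p(6) = -2(-96) = 192
p(7) = -2(192) = -384
p(8) = -2(-384) = 768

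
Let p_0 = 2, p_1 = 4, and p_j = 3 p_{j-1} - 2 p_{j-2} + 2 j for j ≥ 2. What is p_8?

p_2 = 3·4 - 2·2 + 4 = 12
p_3 = 3·12 - 2·4 + 6 = 34
p_4 = 3·34 - 2·12 + 8 = 86
p_5 = 3·86 - 2·34 + 10 = 200
p_6 = 3·200 - 2·86 + 12 = 440
p_7 = 3·440 - 2·200 + 14 = 934
p_8 = 3·934 - 2·440 + 16 = 1938

1938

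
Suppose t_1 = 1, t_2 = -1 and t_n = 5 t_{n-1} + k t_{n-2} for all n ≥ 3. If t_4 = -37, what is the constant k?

-3

t_3 = -5 + k
t_4 = -25 + 4k
So -25 + 4k = -37, giving k = -3.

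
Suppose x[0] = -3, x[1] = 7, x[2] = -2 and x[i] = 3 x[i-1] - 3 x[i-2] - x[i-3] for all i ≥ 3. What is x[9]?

x[3] = 3*(-2) - 3*7 - (-3) = -24
x[4] = 3*(-24) - 3*(-2) - 7 = -73
x[5] = 3*(-73) - 3*(-24) - (-2) = -145
x[6] = 3*(-145) - 3*(-73) - (-24) = -192
x[7] = 3*(-192) - 3*(-145) - (-73) = -68
x[8] = 3*(-68) - 3*(-192) - (-145) = 517
x[9] = 3*517 - 3*(-68) - (-192) = 1947

1947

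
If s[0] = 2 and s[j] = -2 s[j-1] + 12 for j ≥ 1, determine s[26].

The fixed point is 12/(1 + 2) = 4, so s[j] - 4 = -2(s[j-1] - 4).
Hence s[j] = -2·(-2)^j + 4.
s[26] = -2·(-2)^{26} + 4 = -2·67108864 + 4 = -134217724.

-134217724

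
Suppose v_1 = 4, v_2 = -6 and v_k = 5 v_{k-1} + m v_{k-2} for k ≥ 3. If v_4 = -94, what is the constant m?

v_3 = -30 + 4m
v_4 = -150 + 14m
So -150 + 14m = -94, giving m = 4.

4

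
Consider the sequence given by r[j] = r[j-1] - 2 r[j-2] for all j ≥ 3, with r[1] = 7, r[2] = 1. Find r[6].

41

r[3] = 1 - 2·7 = -13
r[4] = (-13) - 2·1 = -15
r[5] = (-15) - 2·(-13) = 11
r[6] = 11 - 2·(-15) = 41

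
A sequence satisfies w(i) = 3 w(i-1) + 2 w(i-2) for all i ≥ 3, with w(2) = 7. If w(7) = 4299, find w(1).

Let w(1) = z.
w(3) = 21 + 2z
w(4) = 77 + 6z
w(5) = 273 + 22z
w(6) = 973 + 78z
w(7) = 3465 + 278z
So 3465 + 278z = 4299, giving z = 3.

3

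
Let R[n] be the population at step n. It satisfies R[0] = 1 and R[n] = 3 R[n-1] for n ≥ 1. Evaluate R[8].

R[1] = 3·1 = 3
R[2] = 3·3 = 9
R[3] = 3·9 = 27
R[4] = 3·27 = 81
R[5] = 3·81 = 243
R[6] = 3·243 = 729
R[7] = 3·729 = 2187
R[8] = 3·2187 = 6561

6561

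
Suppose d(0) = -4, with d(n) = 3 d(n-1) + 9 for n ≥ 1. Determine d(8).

d(1) = 3(-4) + 9 = -3
d(2) = 3(-3) + 9 = 0
d(3) = 3(0) + 9 = 9
d(4) = 3(9) + 9 = 36
d(5) = 3(36) + 9 = 117
d(6) = 3(117) + 9 = 360
d(7) = 3(360) + 9 = 1089
d(8) = 3(1089) + 9 = 3276

3276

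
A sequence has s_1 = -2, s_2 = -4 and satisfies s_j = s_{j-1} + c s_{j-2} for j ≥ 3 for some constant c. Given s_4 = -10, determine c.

s_3 = -4 - 2c
s_4 = -4 - 6c
So -4 - 6c = -10, giving c = 1.

1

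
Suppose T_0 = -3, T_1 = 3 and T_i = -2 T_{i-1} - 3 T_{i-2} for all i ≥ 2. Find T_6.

-69

T_2 = -2·3 - 3·(-3) = 3
T_3 = -2·3 - 3·3 = -15
T_4 = -2·(-15) - 3·3 = 21
T_5 = -2·21 - 3·(-15) = 3
T_6 = -2·3 - 3·21 = -69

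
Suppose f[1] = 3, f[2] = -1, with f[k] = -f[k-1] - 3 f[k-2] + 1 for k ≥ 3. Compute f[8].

f[3] = -(-1) - 3·3 + 1 = -7
f[4] = -(-7) - 3·(-1) + 1 = 11
f[5] = -11 - 3·(-7) + 1 = 11
f[6] = -11 - 3·11 + 1 = -43
f[7] = -(-43) - 3·11 + 1 = 11
f[8] = -11 - 3·(-43) + 1 = 119

119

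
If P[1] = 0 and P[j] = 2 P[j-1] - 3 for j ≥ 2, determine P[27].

The fixed point is -3/(1 - 2) = 3, so P[j] - 3 = 2(P[j-1] - 3).
Hence P[j] = -3·2^{j-1} + 3.
P[27] = -3·2^{26} + 3 = -3·67108864 + 3 = -201326589.

-201326589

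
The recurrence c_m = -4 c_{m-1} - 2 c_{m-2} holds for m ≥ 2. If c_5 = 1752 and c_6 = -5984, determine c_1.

Rearranging, c_{m-2} = (c_m + 4 c_{m-1}) / -2.
c_4 = (-5984 + 4(1752)) / -2 = 1024/-2 = -512
c_3 = (1752 + 4(-512)) / -2 = -296/-2 = 148
c_2 = (-512 + 4(148)) / -2 = 80/-2 = -40
c_1 = (148 + 4(-40)) / -2 = -12/-2 = 6

6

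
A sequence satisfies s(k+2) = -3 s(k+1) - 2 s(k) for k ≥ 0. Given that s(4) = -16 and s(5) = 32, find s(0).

Rearranging, s(k-2) = (s(k) + 3 s(k-1)) / -2.
s(3) = (32 + 3*(-16)) / -2 = -16/-2 = 8
s(2) = (-16 + 3*8) / -2 = 8/-2 = -4
s(1) = (8 + 3*(-4)) / -2 = -4/-2 = 2
s(0) = (-4 + 3*2) / -2 = 2/-2 = -1

-1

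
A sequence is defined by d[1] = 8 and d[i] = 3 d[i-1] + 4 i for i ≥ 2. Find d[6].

3144

d[2] = 3*8 + 8 = 32
d[3] = 3*32 + 12 = 108
d[4] = 3*108 + 16 = 340
d[5] = 3*340 + 20 = 1040
d[6] = 3*1040 + 24 = 3144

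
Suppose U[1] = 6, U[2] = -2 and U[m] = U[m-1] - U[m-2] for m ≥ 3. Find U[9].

-8

U[3] = (-2) - 6 = -8
U[4] = (-8) - (-2) = -6
U[5] = (-6) - (-8) = 2
U[6] = 2 - (-6) = 8
U[7] = 8 - 2 = 6
U[8] = 6 - 8 = -2
U[9] = (-2) - 6 = -8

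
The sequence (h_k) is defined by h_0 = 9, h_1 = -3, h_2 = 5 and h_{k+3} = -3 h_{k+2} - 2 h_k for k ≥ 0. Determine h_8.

10649

h_3 = -3·5 - 2·9 = -33
h_4 = -3·(-33) - 2·(-3) = 105
h_5 = -3·105 - 2·5 = -325
h_6 = -3·(-325) - 2·(-33) = 1041
h_7 = -3·1041 - 2·105 = -3333
h_8 = -3·(-3333) - 2·(-325) = 10649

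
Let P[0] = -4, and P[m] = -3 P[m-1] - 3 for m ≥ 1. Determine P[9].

P[1] = -3·(-4) - 3 = 9
P[2] = -3·9 - 3 = -30
P[3] = -3·(-30) - 3 = 87
P[4] = -3·87 - 3 = -264
P[5] = -3·(-264) - 3 = 789
P[6] = -3·789 - 3 = -2370
P[7] = -3·(-2370) - 3 = 7107
P[8] = -3·7107 - 3 = -21324
P[9] = -3·(-21324) - 3 = 63969

63969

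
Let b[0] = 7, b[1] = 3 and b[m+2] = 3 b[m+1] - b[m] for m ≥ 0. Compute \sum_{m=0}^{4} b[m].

22

b[2] = 3*3 - 7 = 2
b[3] = 3*2 - 3 = 3
b[4] = 3*3 - 2 = 7
Sum = 7 + 3 + 2 + 3 + 7 = 22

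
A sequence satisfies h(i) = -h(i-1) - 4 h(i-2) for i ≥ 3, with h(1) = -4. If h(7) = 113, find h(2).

-1

Let h(2) = x.
h(3) = 16 - x
h(4) = -16 - 3x
h(5) = -48 + 7x
h(6) = 112 + 5x
h(7) = 80 - 33x
So 80 - 33x = 113, giving x = -1.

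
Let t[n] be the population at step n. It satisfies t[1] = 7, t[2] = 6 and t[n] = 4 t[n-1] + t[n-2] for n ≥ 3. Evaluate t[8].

t[3] = 4(6) + 7 = 31
t[4] = 4(31) + 6 = 130
t[5] = 4(130) + 31 = 551
t[6] = 4(551) + 130 = 2334
t[7] = 4(2334) + 551 = 9887
t[8] = 4(9887) + 2334 = 41882

41882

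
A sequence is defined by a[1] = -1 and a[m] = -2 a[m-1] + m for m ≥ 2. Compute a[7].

a[2] = -2(-1) + 2 = 4
a[3] = -2(4) + 3 = -5
a[4] = -2(-5) + 4 = 14
a[5] = -2(14) + 5 = -23
a[6] = -2(-23) + 6 = 52
a[7] = -2(52) + 7 = -97

-97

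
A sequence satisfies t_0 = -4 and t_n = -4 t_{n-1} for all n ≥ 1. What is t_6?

-16384

t_1 = -4(-4) = 16
t_2 = -4(16) = -64
t_3 = -4(-64) = 256
t_4 = -4(256) = -1024
t_5 = -4(-1024) = 4096
t_6 = -4(4096) = -16384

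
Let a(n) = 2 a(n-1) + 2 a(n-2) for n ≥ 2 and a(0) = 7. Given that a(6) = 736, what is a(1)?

1

Let a(1) = z.
a(2) = 14 + 2z
a(3) = 28 + 6z
a(4) = 84 + 16z
a(5) = 224 + 44z
a(6) = 616 + 120z
So 616 + 120z = 736, giving z = 1.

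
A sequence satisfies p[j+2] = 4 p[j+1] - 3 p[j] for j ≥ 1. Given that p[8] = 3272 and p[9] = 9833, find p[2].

-4

Rearranging, p[j-2] = (p[j] - 4 p[j-1]) / -3.
p[7] = (9833 - 4(3272)) / -3 = -3255/-3 = 1085
p[6] = (3272 - 4(1085)) / -3 = -1068/-3 = 356
p[5] = (1085 - 4(356)) / -3 = -339/-3 = 113
p[4] = (356 - 4(113)) / -3 = -96/-3 = 32
p[3] = (113 - 4(32)) / -3 = -15/-3 = 5
p[2] = (32 - 4(5)) / -3 = 12/-3 = -4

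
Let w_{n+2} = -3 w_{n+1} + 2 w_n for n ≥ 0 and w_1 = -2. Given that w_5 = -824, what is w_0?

7

Let w_0 = z.
w_2 = 6 + 2z
w_3 = -22 - 6z
w_4 = 78 + 22z
w_5 = -278 - 78z
So -278 - 78z = -824, giving z = 7.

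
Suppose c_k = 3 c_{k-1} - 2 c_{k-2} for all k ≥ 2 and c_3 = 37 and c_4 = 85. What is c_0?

-5

Rearranging, c_{k-2} = (c_k - 3 c_{k-1}) / -2.
c_2 = (85 - 3(37)) / -2 = -26/-2 = 13
c_1 = (37 - 3(13)) / -2 = -2/-2 = 1
c_0 = (13 - 3(1)) / -2 = 10/-2 = -5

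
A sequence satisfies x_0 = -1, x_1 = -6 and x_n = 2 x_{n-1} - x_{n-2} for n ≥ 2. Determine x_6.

x_2 = 2*(-6) - (-1) = -11
x_3 = 2*(-11) - (-6) = -16
x_4 = 2*(-16) - (-11) = -21
x_5 = 2*(-21) - (-16) = -26
x_6 = 2*(-26) - (-21) = -31

-31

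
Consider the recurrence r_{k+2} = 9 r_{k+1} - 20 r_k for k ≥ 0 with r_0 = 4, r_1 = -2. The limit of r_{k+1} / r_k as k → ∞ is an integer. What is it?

5

The characteristic equation is r^2 - 9r + 20 = 0, which factors as (r - 5)(r - 4) = 0.
So the roots are 5 and 4. Since |5| > |4| and the coefficient of 5^k is non-zero, the ratio tends to 5.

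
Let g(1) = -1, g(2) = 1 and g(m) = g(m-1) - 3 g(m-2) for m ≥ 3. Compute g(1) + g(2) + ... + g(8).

60

g(3) = 1 - 3*(-1) = 4
g(4) = 4 - 3*1 = 1
g(5) = 1 - 3*4 = -11
g(6) = (-11) - 3*1 = -14
g(7) = (-14) - 3*(-11) = 19
g(8) = 19 - 3*(-14) = 61
Sum = (-1) + 1 + 4 + 1 + (-11) + (-14) + 19 + 61 = 60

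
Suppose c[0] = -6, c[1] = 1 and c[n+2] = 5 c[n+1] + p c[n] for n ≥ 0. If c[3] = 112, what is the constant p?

c[2] = 5 - 6p
c[3] = 25 - 29p
So 25 - 29p = 112, giving p = -3.

-3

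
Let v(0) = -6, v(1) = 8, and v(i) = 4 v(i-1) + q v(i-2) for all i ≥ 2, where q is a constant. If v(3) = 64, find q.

v(2) = 32 - 6q
v(3) = 128 - 16q
So 128 - 16q = 64, giving q = 4.

4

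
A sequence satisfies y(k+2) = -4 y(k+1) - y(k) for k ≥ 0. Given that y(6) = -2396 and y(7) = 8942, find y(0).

4

Rearranging, y(k-2) = -(y(k) + 4 y(k-1)).
y(5) = -(8942 + 4(-2396)) = 642
y(4) = -(-2396 + 4(642)) = -172
y(3) = -(642 + 4(-172)) = 46
y(2) = -(-172 + 4(46)) = -12
y(1) = -(46 + 4(-12)) = 2
y(0) = -(-12 + 4(2)) = 4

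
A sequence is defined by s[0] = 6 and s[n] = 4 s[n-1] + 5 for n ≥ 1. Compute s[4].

s[1] = 4(6) + 5 = 29
s[2] = 4(29) + 5 = 121
s[3] = 4(121) + 5 = 489
s[4] = 4(489) + 5 = 1961

1961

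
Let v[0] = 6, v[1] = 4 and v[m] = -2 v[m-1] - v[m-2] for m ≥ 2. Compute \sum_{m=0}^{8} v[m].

-34

v[2] = -2(4) - 6 = -14
v[3] = -2(-14) - 4 = 24
v[4] = -2(24) - (-14) = -34
v[5] = -2(-34) - 24 = 44
v[6] = -2(44) - (-34) = -54
v[7] = -2(-54) - 44 = 64
v[8] = -2(64) - (-54) = -74
Sum = 6 + 4 + (-14) + 24 + (-34) + 44 + (-54) + 64 + (-74) = -34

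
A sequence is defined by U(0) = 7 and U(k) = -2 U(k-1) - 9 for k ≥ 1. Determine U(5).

U(1) = -2·7 - 9 = -23
U(2) = -2·(-23) - 9 = 37
U(3) = -2·37 - 9 = -83
U(4) = -2·(-83) - 9 = 157
U(5) = -2·157 - 9 = -323

-323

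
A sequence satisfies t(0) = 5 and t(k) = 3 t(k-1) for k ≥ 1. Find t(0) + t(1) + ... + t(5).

t(1) = 3*5 = 15
t(2) = 3*15 = 45
t(3) = 3*45 = 135
t(4) = 3*135 = 405
t(5) = 3*405 = 1215
Sum = 5 + 15 + 45 + 135 + 405 + 1215 = 1820

1820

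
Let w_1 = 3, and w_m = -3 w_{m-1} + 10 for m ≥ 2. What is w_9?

3283

w_2 = -3(3) + 10 = 1
w_3 = -3(1) + 10 = 7
w_4 = -3(7) + 10 = -11
w_5 = -3(-11) + 10 = 43
w_6 = -3(43) + 10 = -119
w_7 = -3(-119) + 10 = 367
w_8 = -3(367) + 10 = -1091
w_9 = -3(-1091) + 10 = 3283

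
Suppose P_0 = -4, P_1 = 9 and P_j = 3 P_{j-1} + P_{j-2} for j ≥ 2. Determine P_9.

101022

P_2 = 3*9 + (-4) = 23
P_3 = 3*23 + 9 = 78
P_4 = 3*78 + 23 = 257
P_5 = 3*257 + 78 = 849
P_6 = 3*849 + 257 = 2804
P_7 = 3*2804 + 849 = 9261
P_8 = 3*9261 + 2804 = 30587
P_9 = 3*30587 + 9261 = 101022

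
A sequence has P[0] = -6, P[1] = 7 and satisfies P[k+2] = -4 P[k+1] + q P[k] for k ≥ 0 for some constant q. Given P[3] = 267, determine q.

5

P[2] = -28 - 6q
P[3] = 112 + 31q
So 112 + 31q = 267, giving q = 5.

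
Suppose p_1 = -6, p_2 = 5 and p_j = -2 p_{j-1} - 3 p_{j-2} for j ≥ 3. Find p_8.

p_3 = -2·5 - 3·(-6) = 8
p_4 = -2·8 - 3·5 = -31
p_5 = -2·(-31) - 3·8 = 38
p_6 = -2·38 - 3·(-31) = 17
p_7 = -2·17 - 3·38 = -148
p_8 = -2·(-148) - 3·17 = 245

245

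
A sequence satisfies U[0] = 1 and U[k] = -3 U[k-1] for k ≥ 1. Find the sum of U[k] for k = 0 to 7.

-1640

U[1] = -3(1) = -3
U[2] = -3(-3) = 9
U[3] = -3(9) = -27
U[4] = -3(-27) = 81
U[5] = -3(81) = -243
U[6] = -3(-243) = 729
U[7] = -3(729) = -2187
Sum = 1 + (-3) + 9 + (-27) + 81 + (-243) + 729 + (-2187) = -1640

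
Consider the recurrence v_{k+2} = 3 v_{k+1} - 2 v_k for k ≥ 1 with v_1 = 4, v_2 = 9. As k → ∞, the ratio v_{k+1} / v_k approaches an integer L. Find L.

2

The characteristic equation is r^2 - 3r + 2 = 0, which factors as (r - 2)(r - 1) = 0.
So the roots are 2 and 1. Since |2| > |1| and the coefficient of 2^k is non-zero, the ratio tends to 2.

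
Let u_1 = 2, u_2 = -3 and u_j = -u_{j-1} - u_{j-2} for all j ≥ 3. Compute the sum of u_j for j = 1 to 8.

-1

u_3 = -(-3) - 2 = 1
u_4 = -1 - (-3) = 2
u_5 = -2 - 1 = -3
u_6 = -(-3) - 2 = 1
u_7 = -1 - (-3) = 2
u_8 = -2 - 1 = -3
Sum = 2 + (-3) + 1 + 2 + (-3) + 1 + 2 + (-3) = -1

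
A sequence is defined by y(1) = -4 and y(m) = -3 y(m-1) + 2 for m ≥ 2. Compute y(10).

y(2) = -3*(-4) + 2 = 14
y(3) = -3*14 + 2 = -40
y(4) = -3*(-40) + 2 = 122
y(5) = -3*122 + 2 = -364
y(6) = -3*(-364) + 2 = 1094
y(7) = -3*1094 + 2 = -3280
y(8) = -3*(-3280) + 2 = 9842
y(9) = -3*9842 + 2 = -29524
y(10) = -3*(-29524) + 2 = 88574

88574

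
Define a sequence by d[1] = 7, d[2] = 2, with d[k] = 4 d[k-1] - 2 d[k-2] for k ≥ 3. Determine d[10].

d[3] = 4·2 - 2·7 = -6
d[4] = 4·(-6) - 2·2 = -28
d[5] = 4·(-28) - 2·(-6) = -100
d[6] = 4·(-100) - 2·(-28) = -344
d[7] = 4·(-344) - 2·(-100) = -1176
d[8] = 4·(-1176) - 2·(-344) = -4016
d[9] = 4·(-4016) - 2·(-1176) = -13712
d[10] = 4·(-13712) - 2·(-4016) = -46816

-46816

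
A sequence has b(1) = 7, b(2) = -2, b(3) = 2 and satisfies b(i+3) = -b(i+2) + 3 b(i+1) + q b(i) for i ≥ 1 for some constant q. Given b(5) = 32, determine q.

-2

b(4) = -8 + 7q
b(5) = 14 - 9q
So 14 - 9q = 32, giving q = -2.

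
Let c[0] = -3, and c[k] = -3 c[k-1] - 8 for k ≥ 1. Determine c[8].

c[1] = -3(-3) - 8 = 1
c[2] = -3(1) - 8 = -11
c[3] = -3(-11) - 8 = 25
c[4] = -3(25) - 8 = -83
c[5] = -3(-83) - 8 = 241
c[6] = -3(241) - 8 = -731
c[7] = -3(-731) - 8 = 2185
c[8] = -3(2185) - 8 = -6563

-6563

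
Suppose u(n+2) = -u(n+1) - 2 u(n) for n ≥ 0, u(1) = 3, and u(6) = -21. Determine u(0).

-3

Let u(0) = y.
u(2) = -3 - 2y
u(3) = -3 + 2y
u(4) = 9 + 2y
u(5) = -3 - 6y
u(6) = -15 + 2y
So -15 + 2y = -21, giving y = -3.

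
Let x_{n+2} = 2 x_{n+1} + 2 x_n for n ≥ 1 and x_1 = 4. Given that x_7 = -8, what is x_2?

-3

Let x_2 = z.
x_3 = 8 + 2z
x_4 = 16 + 6z
x_5 = 48 + 16z
x_6 = 128 + 44z
x_7 = 352 + 120z
So 352 + 120z = -8, giving z = -3.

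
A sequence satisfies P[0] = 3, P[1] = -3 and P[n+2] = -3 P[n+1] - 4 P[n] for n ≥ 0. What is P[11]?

P[2] = -3·(-3) - 4·3 = -3
P[3] = -3·(-3) - 4·(-3) = 21
P[4] = -3·21 - 4·(-3) = -51
P[5] = -3·(-51) - 4·21 = 69
P[6] = -3·69 - 4·(-51) = -3
P[7] = -3·(-3) - 4·69 = -267
P[8] = -3·(-267) - 4·(-3) = 813
P[9] = -3·813 - 4·(-267) = -1371
P[10] = -3·(-1371) - 4·813 = 861
P[11] = -3·861 - 4·(-1371) = 2901

2901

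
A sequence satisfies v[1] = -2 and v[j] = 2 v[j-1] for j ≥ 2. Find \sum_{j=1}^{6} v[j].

-126

v[2] = 2(-2) = -4
v[3] = 2(-4) = -8
v[4] = 2(-8) = -16
v[5] = 2(-16) = -32
v[6] = 2(-32) = -64
Sum = (-2) + (-4) + (-8) + (-16) + (-32) + (-64) = -126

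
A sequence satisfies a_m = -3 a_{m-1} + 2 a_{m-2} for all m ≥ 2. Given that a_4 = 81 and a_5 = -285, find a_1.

Rearranging, a_{m-2} = (a_m + 3 a_{m-1}) / 2.
a_3 = (-285 + 3(81)) / 2 = -42/2 = -21
a_2 = (81 + 3(-21)) / 2 = 18/2 = 9
a_1 = (-21 + 3(9)) / 2 = 6/2 = 3

3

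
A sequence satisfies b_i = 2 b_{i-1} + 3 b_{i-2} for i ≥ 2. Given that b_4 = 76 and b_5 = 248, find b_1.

Rearranging, b_{i-2} = (b_i - 2 b_{i-1}) / 3.
b_3 = (248 - 2(76)) / 3 = 96/3 = 32
b_2 = (76 - 2(32)) / 3 = 12/3 = 4
b_1 = (32 - 2(4)) / 3 = 24/3 = 8

8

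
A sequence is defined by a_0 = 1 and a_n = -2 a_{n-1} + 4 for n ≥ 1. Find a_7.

44

a_1 = -2(1) + 4 = 2
a_2 = -2(2) + 4 = 0
a_3 = -2(0) + 4 = 4
a_4 = -2(4) + 4 = -4
a_5 = -2(-4) + 4 = 12
a_6 = -2(12) + 4 = -20
a_7 = -2(-20) + 4 = 44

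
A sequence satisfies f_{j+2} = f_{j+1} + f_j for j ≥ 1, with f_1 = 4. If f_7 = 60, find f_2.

Let f_2 = y.
f_3 = 4 + y
f_4 = 4 + 2y
f_5 = 8 + 3y
f_6 = 12 + 5y
f_7 = 20 + 8y
So 20 + 8y = 60, giving y = 5.

5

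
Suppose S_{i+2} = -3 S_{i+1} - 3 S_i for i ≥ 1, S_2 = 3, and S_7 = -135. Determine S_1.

Let S_1 = z.
S_3 = -9 - 3z
S_4 = 18 + 9z
S_5 = -27 - 18z
S_6 = 27 + 27z
S_7 = -27z
So -27z = -135, giving z = 5.

5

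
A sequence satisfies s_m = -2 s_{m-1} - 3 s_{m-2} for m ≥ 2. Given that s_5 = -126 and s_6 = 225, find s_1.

Rearranging, s_{m-2} = (s_m + 2 s_{m-1}) / -3.
s_4 = (225 + 2·(-126)) / -3 = -27/-3 = 9
s_3 = (-126 + 2·9) / -3 = -108/-3 = 36
s_2 = (9 + 2·36) / -3 = 81/-3 = -27
s_1 = (36 + 2·(-27)) / -3 = -18/-3 = 6

6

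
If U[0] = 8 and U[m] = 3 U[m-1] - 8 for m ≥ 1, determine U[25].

The fixed point is -8/(1 - 3) = 4, so U[m] - 4 = 3(U[m-1] - 4).
Hence U[m] = 4·3^m + 4.
U[25] = 4·3^{25} + 4 = 4·847288609443 + 4 = 3389154437776.

3389154437776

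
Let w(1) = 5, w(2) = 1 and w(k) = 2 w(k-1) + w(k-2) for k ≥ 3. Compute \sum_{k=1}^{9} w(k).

2141

w(3) = 2(1) + 5 = 7
w(4) = 2(7) + 1 = 15
w(5) = 2(15) + 7 = 37
w(6) = 2(37) + 15 = 89
w(7) = 2(89) + 37 = 215
w(8) = 2(215) + 89 = 519
w(9) = 2(519) + 215 = 1253
Sum = 5 + 1 + 7 + 15 + 37 + 89 + 215 + 519 + 1253 = 2141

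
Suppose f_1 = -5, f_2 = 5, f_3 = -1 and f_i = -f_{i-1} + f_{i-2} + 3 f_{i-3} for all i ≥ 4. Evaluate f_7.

f_4 = -(-1) + 5 + 3(-5) = -9
f_5 = -(-9) + (-1) + 3(5) = 23
f_6 = -23 + (-9) + 3(-1) = -35
f_7 = -(-35) + 23 + 3(-9) = 31

31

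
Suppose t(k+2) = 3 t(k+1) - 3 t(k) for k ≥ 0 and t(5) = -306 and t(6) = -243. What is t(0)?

Rearranging, t(k-2) = (t(k) - 3 t(k-1)) / -3.
t(4) = (-243 - 3*(-306)) / -3 = 675/-3 = -225
t(3) = (-306 - 3*(-225)) / -3 = 369/-3 = -123
t(2) = (-225 - 3*(-123)) / -3 = 144/-3 = -48
t(1) = (-123 - 3*(-48)) / -3 = 21/-3 = -7
t(0) = (-48 - 3*(-7)) / -3 = -27/-3 = 9

9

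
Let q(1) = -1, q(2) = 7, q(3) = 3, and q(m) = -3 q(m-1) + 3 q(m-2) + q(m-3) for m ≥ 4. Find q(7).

q(4) = -3·3 + 3·7 + (-1) = 11
q(5) = -3·11 + 3·3 + 7 = -17
q(6) = -3·(-17) + 3·11 + 3 = 87
q(7) = -3·87 + 3·(-17) + 11 = -301

-301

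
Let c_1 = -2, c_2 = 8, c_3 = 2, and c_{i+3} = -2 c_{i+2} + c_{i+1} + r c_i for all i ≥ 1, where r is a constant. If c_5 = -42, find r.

-3

c_4 = 4 - 2r
c_5 = -6 + 12r
So -6 + 12r = -42, giving r = -3.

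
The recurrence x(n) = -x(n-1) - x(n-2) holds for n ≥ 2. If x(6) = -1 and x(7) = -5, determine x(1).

Rearranging, x(n-2) = -(x(n) + x(n-1)).
x(5) = -(-5 + (-1)) = 6
x(4) = -(-1 + 6) = -5
x(3) = -(6 + (-5)) = -1
x(2) = -(-5 + (-1)) = 6
x(1) = -(-1 + 6) = -5

-5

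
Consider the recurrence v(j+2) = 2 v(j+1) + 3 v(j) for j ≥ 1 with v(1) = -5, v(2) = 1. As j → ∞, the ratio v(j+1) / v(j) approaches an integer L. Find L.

The characteristic equation is r^2 - 2r - 3 = 0, which factors as (r - 3)(r + 1) = 0.
So the roots are 3 and -1. Since |3| > |-1| and the coefficient of 3^j is non-zero, the ratio tends to 3.

3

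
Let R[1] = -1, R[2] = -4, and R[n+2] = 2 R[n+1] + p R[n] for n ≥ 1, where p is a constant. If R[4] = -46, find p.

5

R[3] = -8 - p
R[4] = -16 - 6p
So -16 - 6p = -46, giving p = 5.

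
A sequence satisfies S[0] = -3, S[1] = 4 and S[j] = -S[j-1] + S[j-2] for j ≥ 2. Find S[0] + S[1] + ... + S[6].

S[2] = -4 + (-3) = -7
S[3] = -(-7) + 4 = 11
S[4] = -11 + (-7) = -18
S[5] = -(-18) + 11 = 29
S[6] = -29 + (-18) = -47
Sum = (-3) + 4 + (-7) + 11 + (-18) + 29 + (-47) = -31

-31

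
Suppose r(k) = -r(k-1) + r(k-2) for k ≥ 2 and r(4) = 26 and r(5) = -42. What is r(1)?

Rearranging, r(k-2) = r(k) + r(k-1).
r(3) = -42 + 26 = -16
r(2) = 26 + (-16) = 10
r(1) = -16 + 10 = -6

-6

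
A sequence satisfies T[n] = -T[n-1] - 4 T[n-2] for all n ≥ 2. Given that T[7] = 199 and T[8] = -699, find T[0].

Rearranging, T[n-2] = (T[n] + T[n-1]) / -4.
T[6] = (-699 + 199) / -4 = -500/-4 = 125
T[5] = (199 + 125) / -4 = 324/-4 = -81
T[4] = (125 + (-81)) / -4 = 44/-4 = -11
T[3] = (-81 + (-11)) / -4 = -92/-4 = 23
T[2] = (-11 + 23) / -4 = 12/-4 = -3
T[1] = (23 + (-3)) / -4 = 20/-4 = -5
T[0] = (-3 + (-5)) / -4 = -8/-4 = 2

2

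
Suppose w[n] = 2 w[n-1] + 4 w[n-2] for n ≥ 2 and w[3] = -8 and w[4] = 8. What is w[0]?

4

Rearranging, w[n-2] = (w[n] - 2 w[n-1]) / 4.
w[2] = (8 - 2·(-8)) / 4 = 24/4 = 6
w[1] = (-8 - 2·6) / 4 = -20/4 = -5
w[0] = (6 - 2·(-5)) / 4 = 16/4 = 4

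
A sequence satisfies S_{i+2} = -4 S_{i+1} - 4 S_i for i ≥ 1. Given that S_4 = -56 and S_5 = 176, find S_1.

Rearranging, S_{i-2} = (S_i + 4 S_{i-1}) / -4.
S_3 = (176 + 4*(-56)) / -4 = -48/-4 = 12
S_2 = (-56 + 4*12) / -4 = -8/-4 = 2
S_1 = (12 + 4*2) / -4 = 20/-4 = -5

-5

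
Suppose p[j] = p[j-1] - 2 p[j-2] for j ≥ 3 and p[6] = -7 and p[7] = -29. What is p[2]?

-5

Rearranging, p[j-2] = (p[j] - p[j-1]) / -2.
p[5] = (-29 - (-7)) / -2 = -22/-2 = 11
p[4] = (-7 - 11) / -2 = -18/-2 = 9
p[3] = (11 - 9) / -2 = 2/-2 = -1
p[2] = (9 - (-1)) / -2 = 10/-2 = -5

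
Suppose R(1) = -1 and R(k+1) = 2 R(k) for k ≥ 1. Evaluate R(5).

-16

R(2) = 2·(-1) = -2
R(3) = 2·(-2) = -4
R(4) = 2·(-4) = -8
R(5) = 2·(-8) = -16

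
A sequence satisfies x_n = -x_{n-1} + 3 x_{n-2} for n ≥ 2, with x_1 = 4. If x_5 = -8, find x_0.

Let x_0 = v.
x_2 = -4 + 3v
x_3 = 16 - 3v
x_4 = -28 + 12v
x_5 = 76 - 21v
So 76 - 21v = -8, giving v = 4.

4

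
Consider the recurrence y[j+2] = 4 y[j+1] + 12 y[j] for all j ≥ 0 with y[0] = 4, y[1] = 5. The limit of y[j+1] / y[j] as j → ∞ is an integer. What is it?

The characteristic equation is r^2 - 4r - 12 = 0, which factors as (r - 6)(r + 2) = 0.
So the roots are 6 and -2. Since |6| > |-2| and the coefficient of 6^j is non-zero, the ratio tends to 6.

6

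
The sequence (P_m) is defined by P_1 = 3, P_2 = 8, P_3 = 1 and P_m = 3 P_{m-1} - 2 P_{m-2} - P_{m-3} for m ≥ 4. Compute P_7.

P_4 = 3(1) - 2(8) - 3 = -16
P_5 = 3(-16) - 2(1) - 8 = -58
P_6 = 3(-58) - 2(-16) - 1 = -143
P_7 = 3(-143) - 2(-58) - (-16) = -297

-297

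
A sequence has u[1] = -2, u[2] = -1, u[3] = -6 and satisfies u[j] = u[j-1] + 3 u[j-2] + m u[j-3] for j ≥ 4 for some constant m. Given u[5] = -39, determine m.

u[4] = -9 - 2m
u[5] = -27 - 3m
So -27 - 3m = -39, giving m = 4.

4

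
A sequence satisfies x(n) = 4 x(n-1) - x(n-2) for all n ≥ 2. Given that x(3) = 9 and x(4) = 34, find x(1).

-1

Rearranging, x(n-2) = -(x(n) - 4 x(n-1)).
x(2) = -(34 - 4*9) = 2
x(1) = -(9 - 4*2) = -1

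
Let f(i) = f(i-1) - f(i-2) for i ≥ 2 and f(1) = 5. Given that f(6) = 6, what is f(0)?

6

Let f(0) = z.
f(2) = 5 - z
f(3) = -z
f(4) = -5
f(5) = -5 + z
f(6) = z
So z = 6, giving z = 6.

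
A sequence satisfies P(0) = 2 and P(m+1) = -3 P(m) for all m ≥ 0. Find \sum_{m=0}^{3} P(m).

P(1) = -3(2) = -6
P(2) = -3(-6) = 18
P(3) = -3(18) = -54
Sum = 2 + (-6) + 18 + (-54) = -40

-40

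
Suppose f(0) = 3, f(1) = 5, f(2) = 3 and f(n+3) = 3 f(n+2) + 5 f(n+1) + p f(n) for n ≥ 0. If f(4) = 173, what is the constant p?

4

f(3) = 34 + 3p
f(4) = 117 + 14p
So 117 + 14p = 173, giving p = 4.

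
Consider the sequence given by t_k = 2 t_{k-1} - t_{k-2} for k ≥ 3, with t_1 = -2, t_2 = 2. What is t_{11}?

38

t_3 = 2·2 - (-2) = 6
t_4 = 2·6 - 2 = 10
t_5 = 2·10 - 6 = 14
t_6 = 2·14 - 10 = 18
t_7 = 2·18 - 14 = 22
t_8 = 2·22 - 18 = 26
t_9 = 2·26 - 22 = 30
t_{10} = 2·30 - 26 = 34
t_{11} = 2·34 - 30 = 38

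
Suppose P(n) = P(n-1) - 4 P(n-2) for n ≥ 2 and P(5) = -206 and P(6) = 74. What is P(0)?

-7

Rearranging, P(n-2) = (P(n) - P(n-1)) / -4.
P(4) = (74 - (-206)) / -4 = 280/-4 = -70
P(3) = (-206 - (-70)) / -4 = -136/-4 = 34
P(2) = (-70 - 34) / -4 = -104/-4 = 26
P(1) = (34 - 26) / -4 = 8/-4 = -2
P(0) = (26 - (-2)) / -4 = 28/-4 = -7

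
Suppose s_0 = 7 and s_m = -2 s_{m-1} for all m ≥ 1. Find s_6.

448

s_1 = -2*7 = -14
s_2 = -2*(-14) = 28
s_3 = -2*28 = -56
s_4 = -2*(-56) = 112
s_5 = -2*112 = -224
s_6 = -2*(-224) = 448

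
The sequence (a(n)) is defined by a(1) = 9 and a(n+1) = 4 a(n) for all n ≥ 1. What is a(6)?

9216

a(2) = 4*9 = 36
a(3) = 4*36 = 144
a(4) = 4*144 = 576
a(5) = 4*576 = 2304
a(6) = 4*2304 = 9216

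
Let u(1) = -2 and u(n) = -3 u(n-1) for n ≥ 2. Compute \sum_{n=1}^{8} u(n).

u(2) = -3·(-2) = 6
u(3) = -3·6 = -18
u(4) = -3·(-18) = 54
u(5) = -3·54 = -162
u(6) = -3·(-162) = 486
u(7) = -3·486 = -1458
u(8) = -3·(-1458) = 4374
Sum = (-2) + 6 + (-18) + 54 + (-162) + 486 + (-1458) + 4374 = 3280

3280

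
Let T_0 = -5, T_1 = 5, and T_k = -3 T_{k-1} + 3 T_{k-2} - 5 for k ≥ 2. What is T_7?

T_2 = -3·5 + 3·(-5) - 5 = -35
T_3 = -3·(-35) + 3·5 - 5 = 115
T_4 = -3·115 + 3·(-35) - 5 = -455
T_5 = -3·(-455) + 3·115 - 5 = 1705
T_6 = -3·1705 + 3·(-455) - 5 = -6485
T_7 = -3·(-6485) + 3·1705 - 5 = 24565

24565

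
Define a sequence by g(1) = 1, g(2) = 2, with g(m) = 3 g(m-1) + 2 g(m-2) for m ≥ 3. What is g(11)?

204020

g(3) = 3(2) + 2(1) = 8
g(4) = 3(8) + 2(2) = 28
g(5) = 3(28) + 2(8) = 100
g(6) = 3(100) + 2(28) = 356
g(7) = 3(356) + 2(100) = 1268
g(8) = 3(1268) + 2(356) = 4516
g(9) = 3(4516) + 2(1268) = 16084
g(10) = 3(16084) + 2(4516) = 57284
g(11) = 3(57284) + 2(16084) = 204020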